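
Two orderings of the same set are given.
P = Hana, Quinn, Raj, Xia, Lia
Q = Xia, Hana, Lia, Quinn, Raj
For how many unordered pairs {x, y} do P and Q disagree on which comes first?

Assign each item its position (1..5) in the first ordering, then rewrite the second ordering as that position sequence:
positions: Hana→1, Quinn→2, Raj→3, Xia→4, Lia→5
second ordering as positions: [4, 1, 5, 2, 3]
Discordant pairs = inversions in this position sequence.
4: 1, 2, 3 → 3
1: 0
5: 2, 3 → 2
2: 0
3: 0
Total: 3 + 0 + 2 + 0 + 0 = 5

5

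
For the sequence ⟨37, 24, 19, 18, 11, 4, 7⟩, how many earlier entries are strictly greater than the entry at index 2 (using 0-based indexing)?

The element at index 2 is 19.
Elements before it: 37, 24
Those larger than 19: 37, 24

2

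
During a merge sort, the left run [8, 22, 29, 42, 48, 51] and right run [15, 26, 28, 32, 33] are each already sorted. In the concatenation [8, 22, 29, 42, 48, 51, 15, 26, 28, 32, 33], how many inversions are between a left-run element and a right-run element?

There are 19 split inversions.

Take each right-half value and tally the left-half values above it:
r = 15: 22, 29, 42, 48, 51 → 5
r = 26: 29, 42, 48, 51 → 4
r = 28: 29, 42, 48, 51 → 4
r = 32: 42, 48, 51 → 3
r = 33: 42, 48, 51 → 3
Cross-inversions: 5 + 4 + 4 + 3 + 3 = 19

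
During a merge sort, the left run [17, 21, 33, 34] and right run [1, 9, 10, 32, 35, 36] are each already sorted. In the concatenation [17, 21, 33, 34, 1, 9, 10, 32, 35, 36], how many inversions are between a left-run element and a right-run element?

Count, for every r in R, how many entries of L exceed r:
r = 1: 17, 21, 33, 34 → 4
r = 9: 17, 21, 33, 34 → 4
r = 10: 17, 21, 33, 34 → 4
r = 32: 33, 34 → 2
r = 35: none → 0
r = 36: none → 0
Cross-inversions: 4 + 4 + 4 + 2 + 0 + 0 = 14

14 split inversions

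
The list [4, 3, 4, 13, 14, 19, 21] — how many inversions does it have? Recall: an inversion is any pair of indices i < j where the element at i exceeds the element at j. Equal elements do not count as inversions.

Sweep left to right; for each value list the smaller values that follow it:
4: 1
3: 0
4: 0
13: 0
14: 0
19: 0
21: 0
Sum: 1 + 0 + 0 + 0 + 0 + 0 + 0 = 1

1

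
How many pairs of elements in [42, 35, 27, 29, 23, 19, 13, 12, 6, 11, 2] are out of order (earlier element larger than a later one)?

Sweep left to right; for each value list the smaller values that follow it:
42: 10
35: 9
27: 7
29: 7
23: 6
19: 5
13: 4
12: 3
6: 1
11: 1
2: 0
Sum: 10 + 9 + 7 + 7 + 6 + 5 + 4 + 3 + 1 + 1 + 0 = 53

There are 53 inversions.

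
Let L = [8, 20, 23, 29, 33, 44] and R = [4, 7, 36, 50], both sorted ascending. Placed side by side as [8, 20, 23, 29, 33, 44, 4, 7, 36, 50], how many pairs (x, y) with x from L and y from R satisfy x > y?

13

Take each right-half value and tally the left-half values above it:
r = 4: 8, 20, 23, 29, 33, 44 → 6
r = 7: 8, 20, 23, 29, 33, 44 → 6
r = 36: 44 → 1
r = 50: none → 0
Cross-inversions: 6 + 6 + 1 + 0 = 13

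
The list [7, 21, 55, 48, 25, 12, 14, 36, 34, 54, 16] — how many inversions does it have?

For each element, count later entries that are smaller:
7: 0
21: 3
55: 8
48: 6
25: 3
12: 0
14: 0
36: 2
34: 1
54: 1
16: 0
Sum: 0 + 3 + 8 + 6 + 3 + 0 + 0 + 2 + 1 + 1 + 0 = 24

There are 24 inversions.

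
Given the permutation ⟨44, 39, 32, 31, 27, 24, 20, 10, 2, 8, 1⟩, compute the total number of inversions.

54 out-of-order pairs

Sweep left to right; for each value list the smaller values that follow it:
44 → 39, 32, 31, 27, 24, 20, 10, 2, 8, 1 → 10
39 → 32, 31, 27, 24, 20, 10, 2, 8, 1 → 9
32 → 31, 27, 24, 20, 10, 2, 8, 1 → 8
31 → 27, 24, 20, 10, 2, 8, 1 → 7
27 → 24, 20, 10, 2, 8, 1 → 6
24 → 20, 10, 2, 8, 1 → 5
20 → 10, 2, 8, 1 → 4
10 → 2, 8, 1 → 3
2 → 1 → 1
8 → 1 → 1
1 → none → 0
Sum: 10 + 9 + 8 + 7 + 6 + 5 + 4 + 3 + 1 + 1 + 0 = 54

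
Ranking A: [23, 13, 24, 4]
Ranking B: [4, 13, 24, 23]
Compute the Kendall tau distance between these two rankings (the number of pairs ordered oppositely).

5 discordant pairs

Assign each item its position (1..4) in the first ordering, then rewrite the second ordering as that position sequence:
positions: 23→1, 13→2, 24→3, 4→4
second ordering as positions: [4, 2, 3, 1]
Discordant pairs = inversions in this position sequence.
4: 2, 3, 1 → 3
2: 1 → 1
3: 1 → 1
1: 0
Total: 3 + 1 + 1 + 0 = 5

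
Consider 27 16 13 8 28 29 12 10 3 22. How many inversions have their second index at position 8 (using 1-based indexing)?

The element at index 8 is 10.
Elements before it: 27, 16, 13, 8, 28, 29, 12
Those larger than 10: 27, 16, 13, 28, 29, 12

6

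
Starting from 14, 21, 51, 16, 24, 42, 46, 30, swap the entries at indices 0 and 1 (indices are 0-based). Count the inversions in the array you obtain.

Inversions: 9

Positions 0 and 1 hold 14 and 21; after swapping, the array is [21, 14, 51, 16, 24, 42, 46, 30].
Count, for each position, how many later elements it exceeds:
21 → 14, 16 → 2
14 → none → 0
51 → 16, 24, 42, 46, 30 → 5
16 → none → 0
24 → none → 0
42 → 30 → 1
46 → 30 → 1
30 → none → 0
Sum: 2 + 0 + 5 + 0 + 0 + 1 + 1 + 0 = 9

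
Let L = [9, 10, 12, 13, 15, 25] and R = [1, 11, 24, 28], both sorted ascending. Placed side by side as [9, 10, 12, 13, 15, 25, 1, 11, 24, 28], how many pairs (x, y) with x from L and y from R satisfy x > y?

11

Count, for every r in R, how many entries of L exceed r:
r = 1: 9, 10, 12, 13, 15, 25 → 6
r = 11: 12, 13, 15, 25 → 4
r = 24: 25 → 1
r = 28: none → 0
Cross-inversions: 6 + 4 + 1 + 0 = 11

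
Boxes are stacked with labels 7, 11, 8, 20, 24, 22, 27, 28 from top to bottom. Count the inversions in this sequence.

2 inversions

Count, for each position, how many later elements it exceeds:
7 → none → 0
11 → 8 → 1
8 → none → 0
20 → none → 0
24 → 22 → 1
22 → none → 0
27 → none → 0
28 → none → 0
Sum: 0 + 1 + 0 + 0 + 1 + 0 + 0 + 0 = 2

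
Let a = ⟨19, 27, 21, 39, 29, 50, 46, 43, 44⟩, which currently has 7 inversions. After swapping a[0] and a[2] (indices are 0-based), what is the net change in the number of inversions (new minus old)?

Positions 0 and 2 hold 19 and 21; after swapping, the array is [21, 27, 19, 39, 29, 50, 46, 43, 44].
Element-by-element contributions:
21 → 19 → 1
27 → 19 → 1
19 → none → 0
39 → 29 → 1
29 → none → 0
50 → 46, 43, 44 → 3
46 → 43, 44 → 2
43 → none → 0
44 → none → 0
Sum: 1 + 1 + 0 + 1 + 0 + 3 + 2 + 0 + 0 = 8
Change: 8 − 7 = +1

+1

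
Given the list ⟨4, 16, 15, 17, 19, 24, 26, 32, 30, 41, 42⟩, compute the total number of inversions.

2 out-of-order pairs

Element-by-element contributions:
4 → none → 0
16 → 15 → 1
15 → none → 0
17 → none → 0
19 → none → 0
24 → none → 0
26 → none → 0
32 → 30 → 1
30 → none → 0
41 → none → 0
42 → none → 0
Sum: 0 + 1 + 0 + 0 + 0 + 0 + 0 + 1 + 0 + 0 + 0 = 2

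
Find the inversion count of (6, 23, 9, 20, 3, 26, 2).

Out-of-order pairs: 12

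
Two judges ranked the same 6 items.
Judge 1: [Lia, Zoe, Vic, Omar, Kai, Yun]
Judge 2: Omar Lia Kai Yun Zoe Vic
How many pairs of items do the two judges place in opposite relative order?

7 discordant pairs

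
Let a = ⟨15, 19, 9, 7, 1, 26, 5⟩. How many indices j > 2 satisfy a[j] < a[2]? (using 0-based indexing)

3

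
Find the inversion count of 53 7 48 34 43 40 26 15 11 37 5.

There are 41 inversions.

Sweep left to right; for each value list the smaller values that follow it:
53 → 7, 48, 34, 43, 40, 26, 15, 11, 37, 5 → 10
7 → 5 → 1
48 → 34, 43, 40, 26, 15, 11, 37, 5 → 8
34 → 26, 15, 11, 5 → 4
43 → 40, 26, 15, 11, 37, 5 → 6
40 → 26, 15, 11, 37, 5 → 5
26 → 15, 11, 5 → 3
15 → 11, 5 → 2
11 → 5 → 1
37 → 5 → 1
5 → none → 0
Sum: 10 + 1 + 8 + 4 + 6 + 5 + 3 + 2 + 1 + 1 + 0 = 41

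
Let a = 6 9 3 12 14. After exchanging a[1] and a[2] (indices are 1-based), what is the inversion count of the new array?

Positions 1 and 2 hold 6 and 9; after swapping, the array is [9, 6, 3, 12, 14].
Element-by-element contributions:
9: 2
6: 1
3: 0
12: 0
14: 0
Sum: 2 + 1 + 0 + 0 + 0 = 3

3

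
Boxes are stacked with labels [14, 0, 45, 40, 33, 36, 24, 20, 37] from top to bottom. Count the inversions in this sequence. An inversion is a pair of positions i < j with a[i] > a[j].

17 inversions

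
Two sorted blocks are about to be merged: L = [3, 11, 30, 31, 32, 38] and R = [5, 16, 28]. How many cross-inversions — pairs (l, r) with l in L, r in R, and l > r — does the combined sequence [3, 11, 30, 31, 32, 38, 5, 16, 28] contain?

Take each right-half value and tally the left-half values above it:
r = 5: 11, 30, 31, 32, 38 → 5
r = 16: 30, 31, 32, 38 → 4
r = 28: 30, 31, 32, 38 → 4
Cross-inversions: 5 + 4 + 4 = 13

13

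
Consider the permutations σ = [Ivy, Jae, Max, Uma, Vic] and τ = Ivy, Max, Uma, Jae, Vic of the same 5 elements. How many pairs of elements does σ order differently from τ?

There are 2 discordant pairs.

Assign each item its position (1..5) in the first ordering, then rewrite the second ordering as that position sequence:
positions: Ivy→1, Jae→2, Max→3, Uma→4, Vic→5
second ordering as positions: [1, 3, 4, 2, 5]
Discordant pairs = inversions in this position sequence.
1: 0
3: 2 → 1
4: 2 → 1
2: 0
5: 0
Total: 0 + 1 + 1 + 0 + 0 = 2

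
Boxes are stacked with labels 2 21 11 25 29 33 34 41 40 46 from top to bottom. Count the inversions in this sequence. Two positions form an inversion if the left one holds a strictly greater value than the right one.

2 inversions

Element-by-element contributions:
2: 0
21: 1
11: 0
25: 0
29: 0
33: 0
34: 0
41: 1
40: 0
46: 0
Sum: 0 + 1 + 0 + 0 + 0 + 0 + 0 + 1 + 0 + 0 = 2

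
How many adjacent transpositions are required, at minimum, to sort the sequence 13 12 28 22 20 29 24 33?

The minimum number of adjacent swaps to sort an array equals its inversion count, since every such swap removes exactly one inversion.
Count inversions — for each element, later elements that are smaller:
13: 12 → 1
12: none → 0
28: 22, 20, 24 → 3
22: 20 → 1
20: none → 0
29: 24 → 1
24: none → 0
33: none → 0
Total inversions: 1 + 0 + 3 + 1 + 0 + 1 + 0 + 0 = 6

6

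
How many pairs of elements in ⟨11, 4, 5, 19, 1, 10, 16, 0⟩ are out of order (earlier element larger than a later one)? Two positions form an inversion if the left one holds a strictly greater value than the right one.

16 inversions

Count, for each position, how many later elements it exceeds:
11: 5
4: 2
5: 2
19: 4
1: 1
10: 1
16: 1
0: 0
Sum: 5 + 2 + 2 + 4 + 1 + 1 + 1 + 0 = 16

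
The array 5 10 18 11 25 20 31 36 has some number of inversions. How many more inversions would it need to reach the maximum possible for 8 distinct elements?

26

Maximum inversions for 8 distinct elements is C(8, 2) = 8·7/2 = 28.
Current inversions — for each element, count later smaller elements:
5: 0
10: 0
18: 1
11: 0
25: 1
20: 0
31: 0
36: 0
Current total: 0 + 0 + 1 + 0 + 1 + 0 + 0 + 0 = 2
Shortfall: 28 − 2 = 26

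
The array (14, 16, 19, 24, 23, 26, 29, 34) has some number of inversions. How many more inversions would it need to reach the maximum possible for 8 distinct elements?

27

Maximum inversions for 8 distinct elements is C(8, 2) = 8·7/2 = 28.
Current inversions — for each element, count later smaller elements:
14: 0
16: 0
19: 0
24: 1
23: 0
26: 0
29: 0
34: 0
Current total: 0 + 0 + 0 + 1 + 0 + 0 + 0 + 0 = 1
Shortfall: 28 − 1 = 27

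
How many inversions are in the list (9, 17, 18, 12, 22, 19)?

There are 3 inversions.

Inversion pairs (indices are 1-based):
(2,4): 17 > 12
(3,4): 18 > 12
(5,6): 22 > 19
That's 3 pairs.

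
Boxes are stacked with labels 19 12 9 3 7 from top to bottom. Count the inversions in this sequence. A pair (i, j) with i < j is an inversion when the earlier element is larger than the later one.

Out-of-order pairs: 9

Out-of-order index pairs (1-indexed):
(1,2): 19 > 12
(1,3): 19 > 9
(1,4): 19 > 3
(1,5): 19 > 7
(2,3): 12 > 9
(2,4): 12 > 3
(2,5): 12 > 7
(3,4): 9 > 3
(3,5): 9 > 7
That's 9 pairs.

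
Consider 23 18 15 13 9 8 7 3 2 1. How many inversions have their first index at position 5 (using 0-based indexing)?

4

The element at index 5 is 8.
Elements after it: 7, 3, 2, 1
Those smaller than 8: 7, 3, 2, 1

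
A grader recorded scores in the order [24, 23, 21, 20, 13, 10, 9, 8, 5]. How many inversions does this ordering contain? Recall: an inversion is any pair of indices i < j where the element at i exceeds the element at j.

36 inversions

Element-by-element contributions:
24: 8
23: 7
21: 6
20: 5
13: 4
10: 3
9: 2
8: 1
5: 0
Sum: 8 + 7 + 6 + 5 + 4 + 3 + 2 + 1 + 0 = 36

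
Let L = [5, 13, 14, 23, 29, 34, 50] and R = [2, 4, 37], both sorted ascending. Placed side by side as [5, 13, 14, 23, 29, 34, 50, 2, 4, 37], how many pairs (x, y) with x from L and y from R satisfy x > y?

15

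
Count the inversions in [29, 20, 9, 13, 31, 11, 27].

11

Out-of-order index pairs (0-indexed):
(0,1): 29 > 20
(0,2): 29 > 9
(0,3): 29 > 13
(0,5): 29 > 11
(0,6): 29 > 27
(1,2): 20 > 9
(1,3): 20 > 13
(1,5): 20 > 11
(3,5): 13 > 11
(4,5): 31 > 11
(4,6): 31 > 27
That's 11 pairs.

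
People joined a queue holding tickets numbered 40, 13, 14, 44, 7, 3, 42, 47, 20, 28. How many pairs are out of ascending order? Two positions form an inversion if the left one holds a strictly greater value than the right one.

20 out-of-order pairs

Sweep left to right; for each value list the smaller values that follow it:
40: 6
13: 2
14: 2
44: 5
7: 1
3: 0
42: 2
47: 2
20: 0
28: 0
Sum: 6 + 2 + 2 + 5 + 1 + 0 + 2 + 2 + 0 + 0 = 20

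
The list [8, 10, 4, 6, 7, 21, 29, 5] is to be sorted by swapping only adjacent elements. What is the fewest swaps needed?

12

Minimum adjacent swaps = number of inversions (each swap of adjacent out-of-order elements removes one inversion and no swap can remove more).
Count inversions — for each element, later elements that are smaller:
8: 4, 6, 7, 5 → 4
10: 4, 6, 7, 5 → 4
4: none → 0
6: 5 → 1
7: 5 → 1
21: 5 → 1
29: 5 → 1
5: none → 0
Total inversions: 4 + 4 + 0 + 1 + 1 + 1 + 1 + 0 = 12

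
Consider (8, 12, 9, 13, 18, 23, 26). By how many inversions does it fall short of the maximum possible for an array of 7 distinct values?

Maximum inversions for 7 distinct elements is C(7, 2) = 7·6/2 = 21.
Current inversions — for each element, count later smaller elements:
8: 0
12: 1
9: 0
13: 0
18: 0
23: 0
26: 0
Current total: 0 + 1 + 0 + 0 + 0 + 0 + 0 = 1
Shortfall: 21 − 1 = 20

20 inversions short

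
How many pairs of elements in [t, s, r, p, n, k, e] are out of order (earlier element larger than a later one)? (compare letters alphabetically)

Count, for each position, how many later elements it exceeds:
t → s, r, p, n, k, e → 6
s → r, p, n, k, e → 5
r → p, n, k, e → 4
p → n, k, e → 3
n → k, e → 2
k → e → 1
e → none → 0
Sum: 6 + 5 + 4 + 3 + 2 + 1 + 0 = 21

21 inversions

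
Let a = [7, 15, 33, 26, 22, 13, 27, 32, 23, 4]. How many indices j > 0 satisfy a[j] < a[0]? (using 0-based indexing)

The element at index 0 is 7.
Elements after it: 15, 33, 26, 22, 13, 27, 32, 23, 4
Those smaller than 7: 4

1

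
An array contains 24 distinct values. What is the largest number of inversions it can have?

276

The maximum occurs when the array is in strictly decreasing order: every one of the C(24, 2) pairs is inverted.
C(24, 2) = 24·23/2 = 276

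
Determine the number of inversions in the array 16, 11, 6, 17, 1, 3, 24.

Element-by-element contributions:
16 → 11, 6, 1, 3 → 4
11 → 6, 1, 3 → 3
6 → 1, 3 → 2
17 → 1, 3 → 2
1 → none → 0
3 → none → 0
24 → none → 0
Sum: 4 + 3 + 2 + 2 + 0 + 0 + 0 = 11

11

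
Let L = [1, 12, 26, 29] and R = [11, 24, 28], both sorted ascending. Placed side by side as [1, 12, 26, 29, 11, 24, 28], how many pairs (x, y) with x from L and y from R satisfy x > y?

Count, for every r in R, how many entries of L exceed r:
r = 11: 12, 26, 29 → 3
r = 24: 26, 29 → 2
r = 28: 29 → 1
Cross-inversions: 3 + 2 + 1 = 6

Split inversions: 6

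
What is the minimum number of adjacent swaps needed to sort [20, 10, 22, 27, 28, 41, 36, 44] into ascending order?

Minimum adjacent swaps = number of inversions (each swap of adjacent out-of-order elements removes one inversion and no swap can remove more).
Count inversions — for each element, later elements that are smaller:
20: 10 → 1
10: none → 0
22: none → 0
27: none → 0
28: none → 0
41: 36 → 1
36: none → 0
44: none → 0
Total inversions: 1 + 0 + 0 + 0 + 0 + 1 + 0 + 0 = 2

2 swaps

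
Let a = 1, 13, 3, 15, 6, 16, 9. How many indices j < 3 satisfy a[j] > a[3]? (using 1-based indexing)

1

The element at index 3 is 3.
Elements before it: 1, 13
Those larger than 3: 13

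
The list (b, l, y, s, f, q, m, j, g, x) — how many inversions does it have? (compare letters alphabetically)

Sweep left to right; for each value list the smaller values that follow it:
b → none → 0
l → f, j, g → 3
y → s, f, q, m, j, g, x → 7
s → f, q, m, j, g → 5
f → none → 0
q → m, j, g → 3
m → j, g → 2
j → g → 1
g → none → 0
x → none → 0
Sum: 0 + 3 + 7 + 5 + 0 + 3 + 2 + 1 + 0 + 0 = 21

21 inversions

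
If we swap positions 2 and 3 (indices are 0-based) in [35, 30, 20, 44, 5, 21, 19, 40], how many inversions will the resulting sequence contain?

Inversions: 17

Positions 2 and 3 hold 20 and 44; after swapping, the array is [35, 30, 44, 20, 5, 21, 19, 40].
Count, for each position, how many later elements it exceeds:
35: 5
30: 4
44: 5
20: 2
5: 0
21: 1
19: 0
40: 0
Sum: 5 + 4 + 5 + 2 + 0 + 1 + 0 + 0 = 17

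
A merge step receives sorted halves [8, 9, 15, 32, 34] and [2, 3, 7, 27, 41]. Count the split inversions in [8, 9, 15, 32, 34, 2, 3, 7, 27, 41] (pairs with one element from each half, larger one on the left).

For each element r of the right run, count left-run elements greater than r:
r = 2: 8, 9, 15, 32, 34 → 5
r = 3: 8, 9, 15, 32, 34 → 5
r = 7: 8, 9, 15, 32, 34 → 5
r = 27: 32, 34 → 2
r = 41: none → 0
Cross-inversions: 5 + 5 + 5 + 2 + 0 = 17

17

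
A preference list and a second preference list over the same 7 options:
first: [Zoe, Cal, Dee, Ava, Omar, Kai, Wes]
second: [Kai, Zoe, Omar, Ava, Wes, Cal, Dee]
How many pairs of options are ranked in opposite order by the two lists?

12 pairs

Assign each item its position (1..7) in the first ordering, then rewrite the second ordering as that position sequence:
positions: Zoe→1, Cal→2, Dee→3, Ava→4, Omar→5, Kai→6, Wes→7
second ordering as positions: [6, 1, 5, 4, 7, 2, 3]
Discordant pairs = inversions in this position sequence.
6: 1, 5, 4, 2, 3 → 5
1: 0
5: 4, 2, 3 → 3
4: 2, 3 → 2
7: 2, 3 → 2
2: 0
3: 0
Total: 5 + 0 + 3 + 2 + 2 + 0 + 0 = 12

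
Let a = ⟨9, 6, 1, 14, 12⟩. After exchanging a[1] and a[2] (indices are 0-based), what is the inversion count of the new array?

Positions 1 and 2 hold 6 and 1; after swapping, the array is [9, 1, 6, 14, 12].
Sweep left to right; for each value list the smaller values that follow it:
9 → 1, 6 → 2
1 → none → 0
6 → none → 0
14 → 12 → 1
12 → none → 0
Sum: 2 + 0 + 0 + 1 + 0 = 3

3 inversions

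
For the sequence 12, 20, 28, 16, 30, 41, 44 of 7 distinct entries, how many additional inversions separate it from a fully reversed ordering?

19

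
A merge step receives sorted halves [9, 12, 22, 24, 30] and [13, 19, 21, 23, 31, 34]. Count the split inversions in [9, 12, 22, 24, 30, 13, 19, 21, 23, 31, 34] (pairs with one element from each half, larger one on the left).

Cross-inversions: 11

Take each right-half value and tally the left-half values above it:
r = 13: 22, 24, 30 → 3
r = 19: 22, 24, 30 → 3
r = 21: 22, 24, 30 → 3
r = 23: 24, 30 → 2
r = 31: none → 0
r = 34: none → 0
Cross-inversions: 3 + 3 + 3 + 2 + 0 + 0 = 11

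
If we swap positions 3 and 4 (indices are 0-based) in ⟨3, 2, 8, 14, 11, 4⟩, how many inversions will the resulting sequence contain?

4 inversions

Positions 3 and 4 hold 14 and 11; after swapping, the array is [3, 2, 8, 11, 14, 4].
Count, for each position, how many later elements it exceeds:
3: 1
2: 0
8: 1
11: 1
14: 1
4: 0
Sum: 1 + 0 + 1 + 1 + 1 + 0 = 4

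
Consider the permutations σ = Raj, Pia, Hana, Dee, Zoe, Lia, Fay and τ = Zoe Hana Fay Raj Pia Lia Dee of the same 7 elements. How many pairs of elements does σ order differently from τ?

Assign each item its position (1..7) in the first ordering, then rewrite the second ordering as that position sequence:
positions: Raj→1, Pia→2, Hana→3, Dee→4, Zoe→5, Lia→6, Fay→7
second ordering as positions: [5, 3, 7, 1, 2, 6, 4]
Discordant pairs = inversions in this position sequence.
5: 3, 1, 2, 4 → 4
3: 1, 2 → 2
7: 1, 2, 6, 4 → 4
1: 0
2: 0
6: 4 → 1
4: 0
Total: 4 + 2 + 4 + 0 + 0 + 1 + 0 = 11

11 discordant pairs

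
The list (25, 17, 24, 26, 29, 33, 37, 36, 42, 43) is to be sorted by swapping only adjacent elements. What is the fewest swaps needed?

The minimum number of adjacent swaps to sort an array equals its inversion count, since every such swap removes exactly one inversion.
Count inversions — for each element, later elements that are smaller:
25: 17, 24 → 2
17: none → 0
24: none → 0
26: none → 0
29: none → 0
33: none → 0
37: 36 → 1
36: none → 0
42: none → 0
43: none → 0
Total inversions: 2 + 0 + 0 + 0 + 0 + 0 + 1 + 0 + 0 + 0 = 3

3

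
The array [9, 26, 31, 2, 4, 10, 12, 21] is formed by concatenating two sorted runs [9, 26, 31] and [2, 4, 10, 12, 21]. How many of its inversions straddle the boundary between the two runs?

12

Count, for every r in R, how many entries of L exceed r:
r = 2: 9, 26, 31 → 3
r = 4: 9, 26, 31 → 3
r = 10: 26, 31 → 2
r = 12: 26, 31 → 2
r = 21: 26, 31 → 2
Cross-inversions: 3 + 3 + 2 + 2 + 2 = 12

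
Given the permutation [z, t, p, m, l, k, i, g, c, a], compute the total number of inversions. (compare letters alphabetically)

45

Count, for each position, how many later elements it exceeds:
z → t, p, m, l, k, i, g, c, a → 9
t → p, m, l, k, i, g, c, a → 8
p → m, l, k, i, g, c, a → 7
m → l, k, i, g, c, a → 6
l → k, i, g, c, a → 5
k → i, g, c, a → 4
i → g, c, a → 3
g → c, a → 2
c → a → 1
a → none → 0
Sum: 9 + 8 + 7 + 6 + 5 + 4 + 3 + 2 + 1 + 0 = 45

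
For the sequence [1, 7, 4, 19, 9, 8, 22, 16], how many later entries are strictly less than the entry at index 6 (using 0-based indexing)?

The element at index 6 is 22.
Elements after it: 16
Those smaller than 22: 16

1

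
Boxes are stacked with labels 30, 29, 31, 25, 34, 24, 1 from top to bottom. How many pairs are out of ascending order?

15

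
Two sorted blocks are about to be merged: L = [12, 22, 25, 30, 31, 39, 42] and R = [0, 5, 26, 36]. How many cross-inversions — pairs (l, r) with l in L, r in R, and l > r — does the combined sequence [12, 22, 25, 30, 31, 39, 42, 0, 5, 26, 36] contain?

Take each right-half value and tally the left-half values above it:
r = 0: 12, 22, 25, 30, 31, 39, 42 → 7
r = 5: 12, 22, 25, 30, 31, 39, 42 → 7
r = 26: 30, 31, 39, 42 → 4
r = 36: 39, 42 → 2
Cross-inversions: 7 + 7 + 4 + 2 = 20

20 split inversions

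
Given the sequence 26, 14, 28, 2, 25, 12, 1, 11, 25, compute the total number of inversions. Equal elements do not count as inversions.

23 out-of-order pairs

For each element, count later entries that are smaller:
26 → 14, 2, 25, 12, 1, 11, 25 → 7
14 → 2, 12, 1, 11 → 4
28 → 2, 25, 12, 1, 11, 25 → 6
2 → 1 → 1
25 → 12, 1, 11 → 3
12 → 1, 11 → 2
1 → none → 0
11 → none → 0
25 → none → 0
Sum: 7 + 4 + 6 + 1 + 3 + 2 + 0 + 0 + 0 = 23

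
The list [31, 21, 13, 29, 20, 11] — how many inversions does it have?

Count, for each position, how many later elements it exceeds:
31 → 21, 13, 29, 20, 11 → 5
21 → 13, 20, 11 → 3
13 → 11 → 1
29 → 20, 11 → 2
20 → 11 → 1
11 → none → 0
Sum: 5 + 3 + 1 + 2 + 1 + 0 = 12

Inversions: 12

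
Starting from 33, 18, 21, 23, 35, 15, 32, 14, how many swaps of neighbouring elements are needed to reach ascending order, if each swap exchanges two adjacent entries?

17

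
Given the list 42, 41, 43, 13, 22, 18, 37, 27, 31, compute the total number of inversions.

22

Count, for each position, how many later elements it exceeds:
42: 7
41: 6
43: 6
13: 0
22: 1
18: 0
37: 2
27: 0
31: 0
Sum: 7 + 6 + 6 + 0 + 1 + 0 + 2 + 0 + 0 = 22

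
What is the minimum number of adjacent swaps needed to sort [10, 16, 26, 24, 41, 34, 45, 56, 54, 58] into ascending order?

3

Minimum adjacent swaps = number of inversions (each swap of adjacent out-of-order elements removes one inversion and no swap can remove more).
Count inversions — for each element, later elements that are smaller:
10: none → 0
16: none → 0
26: 24 → 1
24: none → 0
41: 34 → 1
34: none → 0
45: none → 0
56: 54 → 1
54: none → 0
58: none → 0
Total inversions: 0 + 0 + 1 + 0 + 1 + 0 + 0 + 1 + 0 + 0 = 3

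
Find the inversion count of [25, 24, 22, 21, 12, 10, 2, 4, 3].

34

Element-by-element contributions:
25 → 24, 22, 21, 12, 10, 2, 4, 3 → 8
24 → 22, 21, 12, 10, 2, 4, 3 → 7
22 → 21, 12, 10, 2, 4, 3 → 6
21 → 12, 10, 2, 4, 3 → 5
12 → 10, 2, 4, 3 → 4
10 → 2, 4, 3 → 3
2 → none → 0
4 → 3 → 1
3 → none → 0
Sum: 8 + 7 + 6 + 5 + 4 + 3 + 0 + 1 + 0 = 34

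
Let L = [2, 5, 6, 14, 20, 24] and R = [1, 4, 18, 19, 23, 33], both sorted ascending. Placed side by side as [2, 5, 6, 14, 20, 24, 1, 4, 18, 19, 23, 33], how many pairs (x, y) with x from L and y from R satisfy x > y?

Take each right-half value and tally the left-half values above it:
r = 1: 2, 5, 6, 14, 20, 24 → 6
r = 4: 5, 6, 14, 20, 24 → 5
r = 18: 20, 24 → 2
r = 19: 20, 24 → 2
r = 23: 24 → 1
r = 33: none → 0
Cross-inversions: 6 + 5 + 2 + 2 + 1 + 0 = 16

16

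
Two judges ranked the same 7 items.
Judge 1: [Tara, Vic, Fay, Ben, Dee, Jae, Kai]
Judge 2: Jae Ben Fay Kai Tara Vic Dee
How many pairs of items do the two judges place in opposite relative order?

13

Assign each item its position (1..7) in the first ordering, then rewrite the second ordering as that position sequence:
positions: Tara→1, Vic→2, Fay→3, Ben→4, Dee→5, Jae→6, Kai→7
second ordering as positions: [6, 4, 3, 7, 1, 2, 5]
Discordant pairs = inversions in this position sequence.
6: 4, 3, 1, 2, 5 → 5
4: 3, 1, 2 → 3
3: 1, 2 → 2
7: 1, 2, 5 → 3
1: 0
2: 0
5: 0
Total: 5 + 3 + 2 + 3 + 0 + 0 + 0 = 13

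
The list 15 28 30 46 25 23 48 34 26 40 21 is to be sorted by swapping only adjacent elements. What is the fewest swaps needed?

Minimum adjacent swaps = number of inversions (each swap of adjacent out-of-order elements removes one inversion and no swap can remove more).
Count inversions — for each element, later elements that are smaller:
15: none → 0
28: 25, 23, 26, 21 → 4
30: 25, 23, 26, 21 → 4
46: 25, 23, 34, 26, 40, 21 → 6
25: 23, 21 → 2
23: 21 → 1
48: 34, 26, 40, 21 → 4
34: 26, 21 → 2
26: 21 → 1
40: 21 → 1
21: none → 0
Total inversions: 0 + 4 + 4 + 6 + 2 + 1 + 4 + 2 + 1 + 1 + 0 = 25

There are 25 swaps.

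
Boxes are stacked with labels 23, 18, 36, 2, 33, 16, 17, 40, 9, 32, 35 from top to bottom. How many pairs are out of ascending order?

25

For each element, count later entries that are smaller:
23 → 18, 2, 16, 17, 9 → 5
18 → 2, 16, 17, 9 → 4
36 → 2, 33, 16, 17, 9, 32, 35 → 7
2 → none → 0
33 → 16, 17, 9, 32 → 4
16 → 9 → 1
17 → 9 → 1
40 → 9, 32, 35 → 3
9 → none → 0
32 → none → 0
35 → none → 0
Sum: 5 + 4 + 7 + 0 + 4 + 1 + 1 + 3 + 0 + 0 + 0 = 25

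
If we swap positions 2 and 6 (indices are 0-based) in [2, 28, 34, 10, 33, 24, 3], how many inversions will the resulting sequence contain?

4 inversions

Positions 2 and 6 hold 34 and 3; after swapping, the array is [2, 28, 3, 10, 33, 24, 34].
Sweep left to right; for each value list the smaller values that follow it:
2: 0
28: 3
3: 0
10: 0
33: 1
24: 0
34: 0
Sum: 0 + 3 + 0 + 0 + 1 + 0 + 0 = 4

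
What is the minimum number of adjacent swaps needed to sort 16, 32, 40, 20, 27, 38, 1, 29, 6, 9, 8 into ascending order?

There are 36 swaps.

Each adjacent swap fixes exactly one inversion, so the minimum swap count equals the number of inversions.
Count inversions — for each element, later elements that are smaller:
16: 1, 6, 9, 8 → 4
32: 20, 27, 1, 29, 6, 9, 8 → 7
40: 20, 27, 38, 1, 29, 6, 9, 8 → 8
20: 1, 6, 9, 8 → 4
27: 1, 6, 9, 8 → 4
38: 1, 29, 6, 9, 8 → 5
1: none → 0
29: 6, 9, 8 → 3
6: none → 0
9: 8 → 1
8: none → 0
Total inversions: 4 + 7 + 8 + 4 + 4 + 5 + 0 + 3 + 0 + 1 + 0 = 36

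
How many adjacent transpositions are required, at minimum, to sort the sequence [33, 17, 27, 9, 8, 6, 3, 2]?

The minimum number of adjacent swaps to sort an array equals its inversion count, since every such swap removes exactly one inversion.
Count inversions — for each element, later elements that are smaller:
33: 17, 27, 9, 8, 6, 3, 2 → 7
17: 9, 8, 6, 3, 2 → 5
27: 9, 8, 6, 3, 2 → 5
9: 8, 6, 3, 2 → 4
8: 6, 3, 2 → 3
6: 3, 2 → 2
3: 2 → 1
2: none → 0
Total inversions: 7 + 5 + 5 + 4 + 3 + 2 + 1 + 0 = 27

27 adjacent swaps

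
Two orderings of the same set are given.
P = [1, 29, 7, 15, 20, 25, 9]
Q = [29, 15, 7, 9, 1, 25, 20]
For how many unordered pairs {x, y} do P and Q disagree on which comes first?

There are 8 disagreeing pairs.

Assign each item its position (1..7) in the first ordering, then rewrite the second ordering as that position sequence:
positions: 1→1, 29→2, 7→3, 15→4, 20→5, 25→6, 9→7
second ordering as positions: [2, 4, 3, 7, 1, 6, 5]
Discordant pairs = inversions in this position sequence.
2: 1 → 1
4: 3, 1 → 2
3: 1 → 1
7: 1, 6, 5 → 3
1: 0
6: 5 → 1
5: 0
Total: 1 + 2 + 1 + 3 + 0 + 1 + 0 = 8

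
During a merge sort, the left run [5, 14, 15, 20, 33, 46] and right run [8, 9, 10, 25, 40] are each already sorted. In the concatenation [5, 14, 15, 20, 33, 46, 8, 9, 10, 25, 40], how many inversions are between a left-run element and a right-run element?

For each element r of the right run, count left-run elements greater than r:
r = 8: 14, 15, 20, 33, 46 → 5
r = 9: 14, 15, 20, 33, 46 → 5
r = 10: 14, 15, 20, 33, 46 → 5
r = 25: 33, 46 → 2
r = 40: 46 → 1
Cross-inversions: 5 + 5 + 5 + 2 + 1 = 18

Split inversions: 18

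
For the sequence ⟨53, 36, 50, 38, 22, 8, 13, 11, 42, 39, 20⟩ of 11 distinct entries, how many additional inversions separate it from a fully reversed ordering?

Maximum inversions for 11 distinct elements is C(11, 2) = 11·10/2 = 55.
Current inversions — for each element, count later smaller elements:
53: 10
36: 5
50: 8
38: 5
22: 4
8: 0
13: 1
11: 0
42: 2
39: 1
20: 0
Current total: 10 + 5 + 8 + 5 + 4 + 0 + 1 + 0 + 2 + 1 + 0 = 36
Shortfall: 55 − 36 = 19

19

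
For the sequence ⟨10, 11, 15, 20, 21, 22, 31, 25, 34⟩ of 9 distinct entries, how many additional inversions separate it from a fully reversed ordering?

35 inversions short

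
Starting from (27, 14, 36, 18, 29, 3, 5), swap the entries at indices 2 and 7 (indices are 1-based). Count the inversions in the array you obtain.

Positions 2 and 7 hold 14 and 5; after swapping, the array is [27, 5, 36, 18, 29, 3, 14].
Count, for each position, how many later elements it exceeds:
27 → 5, 18, 3, 14 → 4
5 → 3 → 1
36 → 18, 29, 3, 14 → 4
18 → 3, 14 → 2
29 → 3, 14 → 2
3 → none → 0
14 → none → 0
Sum: 4 + 1 + 4 + 2 + 2 + 0 + 0 = 13

Inversions: 13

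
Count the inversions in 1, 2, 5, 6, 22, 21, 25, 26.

1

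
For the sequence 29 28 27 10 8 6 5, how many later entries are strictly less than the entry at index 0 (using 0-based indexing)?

The element at index 0 is 29.
Elements after it: 28, 27, 10, 8, 6, 5
Those smaller than 29: 28, 27, 10, 8, 6, 5

6 such elements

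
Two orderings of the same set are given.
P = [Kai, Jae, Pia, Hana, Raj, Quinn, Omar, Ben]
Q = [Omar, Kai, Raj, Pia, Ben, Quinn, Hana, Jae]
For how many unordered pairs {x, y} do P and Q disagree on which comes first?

Assign each item its position (1..8) in the first ordering, then rewrite the second ordering as that position sequence:
positions: Kai→1, Jae→2, Pia→3, Hana→4, Raj→5, Quinn→6, Omar→7, Ben→8
second ordering as positions: [7, 1, 5, 3, 8, 6, 4, 2]
Discordant pairs = inversions in this position sequence.
7: 1, 5, 3, 6, 4, 2 → 6
1: 0
5: 3, 4, 2 → 3
3: 2 → 1
8: 6, 4, 2 → 3
6: 4, 2 → 2
4: 2 → 1
2: 0
Total: 6 + 0 + 3 + 1 + 3 + 2 + 1 + 0 = 16

16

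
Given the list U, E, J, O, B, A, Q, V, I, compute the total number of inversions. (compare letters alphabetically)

There are 18 inversions.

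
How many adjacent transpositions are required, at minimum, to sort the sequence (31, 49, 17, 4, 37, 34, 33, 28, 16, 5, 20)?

37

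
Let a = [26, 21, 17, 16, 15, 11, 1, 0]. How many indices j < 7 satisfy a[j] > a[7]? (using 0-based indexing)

The element at index 7 is 0.
Elements before it: 26, 21, 17, 16, 15, 11, 1
Those larger than 0: 26, 21, 17, 16, 15, 11, 1

7 such elements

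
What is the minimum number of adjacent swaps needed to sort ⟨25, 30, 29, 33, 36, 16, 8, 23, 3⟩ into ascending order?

25

The minimum number of adjacent swaps to sort an array equals its inversion count, since every such swap removes exactly one inversion.
Count inversions — for each element, later elements that are smaller:
25: 16, 8, 23, 3 → 4
30: 29, 16, 8, 23, 3 → 5
29: 16, 8, 23, 3 → 4
33: 16, 8, 23, 3 → 4
36: 16, 8, 23, 3 → 4
16: 8, 3 → 2
8: 3 → 1
23: 3 → 1
3: none → 0
Total inversions: 4 + 5 + 4 + 4 + 4 + 2 + 1 + 1 + 0 = 25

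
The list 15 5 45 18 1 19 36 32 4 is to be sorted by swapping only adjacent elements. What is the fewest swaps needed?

Minimum adjacent swaps = number of inversions (each swap of adjacent out-of-order elements removes one inversion and no swap can remove more).
Count inversions — for each element, later elements that are smaller:
15: 5, 1, 4 → 3
5: 1, 4 → 2
45: 18, 1, 19, 36, 32, 4 → 6
18: 1, 4 → 2
1: none → 0
19: 4 → 1
36: 32, 4 → 2
32: 4 → 1
4: none → 0
Total inversions: 3 + 2 + 6 + 2 + 0 + 1 + 2 + 1 + 0 = 17

17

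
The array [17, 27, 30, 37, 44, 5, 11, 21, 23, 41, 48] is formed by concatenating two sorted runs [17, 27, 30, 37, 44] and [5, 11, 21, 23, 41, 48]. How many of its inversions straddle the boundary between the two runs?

Take each right-half value and tally the left-half values above it:
r = 5: 17, 27, 30, 37, 44 → 5
r = 11: 17, 27, 30, 37, 44 → 5
r = 21: 27, 30, 37, 44 → 4
r = 23: 27, 30, 37, 44 → 4
r = 41: 44 → 1
r = 48: none → 0
Cross-inversions: 5 + 5 + 4 + 4 + 1 + 0 = 19

19 cross-inversions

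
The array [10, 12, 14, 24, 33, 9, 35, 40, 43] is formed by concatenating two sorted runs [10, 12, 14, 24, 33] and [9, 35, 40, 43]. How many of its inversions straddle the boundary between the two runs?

Count, for every r in R, how many entries of L exceed r:
r = 9: 10, 12, 14, 24, 33 → 5
r = 35: none → 0
r = 40: none → 0
r = 43: none → 0
Cross-inversions: 5 + 0 + 0 + 0 = 5

There are 5 cross-inversions.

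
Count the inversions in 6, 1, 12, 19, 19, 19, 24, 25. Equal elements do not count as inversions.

Sweep left to right; for each value list the smaller values that follow it:
6 → 1 → 1
1 → none → 0
12 → none → 0
19 → none → 0
19 → none → 0
19 → none → 0
24 → none → 0
25 → none → 0
Sum: 1 + 0 + 0 + 0 + 0 + 0 + 0 + 0 = 1

1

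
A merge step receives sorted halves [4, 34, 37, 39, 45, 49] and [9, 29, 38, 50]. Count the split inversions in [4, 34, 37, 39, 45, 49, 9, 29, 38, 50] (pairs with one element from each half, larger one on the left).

13

Count, for every r in R, how many entries of L exceed r:
r = 9: 34, 37, 39, 45, 49 → 5
r = 29: 34, 37, 39, 45, 49 → 5
r = 38: 39, 45, 49 → 3
r = 50: none → 0
Cross-inversions: 5 + 5 + 3 + 0 = 13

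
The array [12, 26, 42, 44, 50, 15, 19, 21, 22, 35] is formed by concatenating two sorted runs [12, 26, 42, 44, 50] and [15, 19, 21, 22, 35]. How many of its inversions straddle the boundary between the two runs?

Count, for every r in R, how many entries of L exceed r:
r = 15: 26, 42, 44, 50 → 4
r = 19: 26, 42, 44, 50 → 4
r = 21: 26, 42, 44, 50 → 4
r = 22: 26, 42, 44, 50 → 4
r = 35: 42, 44, 50 → 3
Cross-inversions: 4 + 4 + 4 + 4 + 3 = 19

19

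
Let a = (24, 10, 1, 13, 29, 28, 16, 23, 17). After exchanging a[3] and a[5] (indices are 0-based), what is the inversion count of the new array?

Positions 3 and 5 hold 13 and 28; after swapping, the array is [24, 10, 1, 28, 29, 13, 16, 23, 17].
For each element, count later entries that are smaller:
24: 6
10: 1
1: 0
28: 4
29: 4
13: 0
16: 0
23: 1
17: 0
Sum: 6 + 1 + 0 + 4 + 4 + 0 + 0 + 1 + 0 = 16

16 inversions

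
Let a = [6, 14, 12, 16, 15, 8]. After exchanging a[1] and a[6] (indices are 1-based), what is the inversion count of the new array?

Inversions: 7

Positions 1 and 6 hold 6 and 8; after swapping, the array is [8, 14, 12, 16, 15, 6].
Sweep left to right; for each value list the smaller values that follow it:
8: 1
14: 2
12: 1
16: 2
15: 1
6: 0
Sum: 1 + 2 + 1 + 2 + 1 + 0 = 7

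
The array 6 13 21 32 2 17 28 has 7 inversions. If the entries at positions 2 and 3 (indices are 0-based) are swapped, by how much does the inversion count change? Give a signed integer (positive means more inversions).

+1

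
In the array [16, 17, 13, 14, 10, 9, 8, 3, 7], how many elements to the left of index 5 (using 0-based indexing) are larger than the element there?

5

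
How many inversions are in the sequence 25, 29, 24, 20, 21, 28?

9

Inversion pairs (indices are 1-based):
(1,3): 25 > 24
(1,4): 25 > 20
(1,5): 25 > 21
(2,3): 29 > 24
(2,4): 29 > 20
(2,5): 29 > 21
(2,6): 29 > 28
(3,4): 24 > 20
(3,5): 24 > 21
That's 9 pairs.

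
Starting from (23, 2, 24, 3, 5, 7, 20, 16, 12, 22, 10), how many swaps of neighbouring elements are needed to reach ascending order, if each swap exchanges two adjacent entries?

Minimum adjacent swaps = number of inversions (each swap of adjacent out-of-order elements removes one inversion and no swap can remove more).
Count inversions — for each element, later elements that are smaller:
23: 2, 3, 5, 7, 20, 16, 12, 22, 10 → 9
2: none → 0
24: 3, 5, 7, 20, 16, 12, 22, 10 → 8
3: none → 0
5: none → 0
7: none → 0
20: 16, 12, 10 → 3
16: 12, 10 → 2
12: 10 → 1
22: 10 → 1
10: none → 0
Total inversions: 9 + 0 + 8 + 0 + 0 + 0 + 3 + 2 + 1 + 1 + 0 = 24

Adjacent swaps: 24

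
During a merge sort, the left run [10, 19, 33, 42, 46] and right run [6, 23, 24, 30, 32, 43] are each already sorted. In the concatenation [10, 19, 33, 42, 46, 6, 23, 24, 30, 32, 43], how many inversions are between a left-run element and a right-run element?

Count, for every r in R, how many entries of L exceed r:
r = 6: 10, 19, 33, 42, 46 → 5
r = 23: 33, 42, 46 → 3
r = 24: 33, 42, 46 → 3
r = 30: 33, 42, 46 → 3
r = 32: 33, 42, 46 → 3
r = 43: 46 → 1
Cross-inversions: 5 + 3 + 3 + 3 + 3 + 1 = 18

18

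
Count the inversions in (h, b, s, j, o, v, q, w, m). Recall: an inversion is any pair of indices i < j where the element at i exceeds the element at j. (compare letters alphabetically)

Count, for each position, how many later elements it exceeds:
h: 1
b: 0
s: 4
j: 0
o: 1
v: 2
q: 1
w: 1
m: 0
Sum: 1 + 0 + 4 + 0 + 1 + 2 + 1 + 1 + 0 = 10

10 inversions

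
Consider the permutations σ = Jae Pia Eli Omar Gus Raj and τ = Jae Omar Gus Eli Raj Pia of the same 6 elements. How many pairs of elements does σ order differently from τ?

Assign each item its position (1..6) in the first ordering, then rewrite the second ordering as that position sequence:
positions: Jae→1, Pia→2, Eli→3, Omar→4, Gus→5, Raj→6
second ordering as positions: [1, 4, 5, 3, 6, 2]
Discordant pairs = inversions in this position sequence.
1: 0
4: 3, 2 → 2
5: 3, 2 → 2
3: 2 → 1
6: 2 → 1
2: 0
Total: 0 + 2 + 2 + 1 + 1 + 0 = 6

6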